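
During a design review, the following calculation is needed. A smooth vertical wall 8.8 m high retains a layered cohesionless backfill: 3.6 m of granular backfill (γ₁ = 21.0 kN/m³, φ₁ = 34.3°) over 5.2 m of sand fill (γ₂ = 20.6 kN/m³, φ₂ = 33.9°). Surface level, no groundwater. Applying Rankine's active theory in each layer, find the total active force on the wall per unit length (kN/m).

229 kN/m

K_a1 = tan²(45°−34.3°/2) = 0.2792; K_a2 = tan²(45°−33.9°/2) = 0.2839.
Layer 1: σ at base = K_a1 γ₁ h₁ = 21.10 kPa; P₁ = ½×21.10×3.6 = 37.99.
Layer 2: σ_v at top = γ₁h₁ = 75.60; σ_h top = K_a2×75.60 = 21.46; σ_h base = K_a2×(75.60+20.6×5.2) = 51.88.
P₂ = ½(21.46+51.88)×5.2 = 190.7. Total P_a = 37.99+190.7 = 228.7 kN/m.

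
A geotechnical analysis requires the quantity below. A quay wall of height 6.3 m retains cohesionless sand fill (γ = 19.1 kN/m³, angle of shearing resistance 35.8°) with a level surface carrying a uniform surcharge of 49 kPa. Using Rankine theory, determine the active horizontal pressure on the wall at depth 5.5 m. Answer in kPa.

K_a = (1 − sin φ)/(1 + sin φ) = 0.2619.
σ_v = γz + q = 19.1 × 5.5 + 49 = 154.1 kPa.
σ_h = K_a σ_v = 0.2619 × 154.1 = 40.34 kPa.

40.3 kPa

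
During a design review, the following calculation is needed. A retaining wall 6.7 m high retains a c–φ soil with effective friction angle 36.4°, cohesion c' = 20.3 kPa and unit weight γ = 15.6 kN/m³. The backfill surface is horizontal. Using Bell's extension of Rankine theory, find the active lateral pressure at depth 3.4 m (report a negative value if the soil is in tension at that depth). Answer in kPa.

K_a = (1 − sin φ)/(1 + sin φ) = 0.2552.
σ_a = K_a γ z − 2c√K_a = 0.2552×15.6×3.4 − 2×20.3×0.5051 = -6.975 kPa.

-6.97 kPa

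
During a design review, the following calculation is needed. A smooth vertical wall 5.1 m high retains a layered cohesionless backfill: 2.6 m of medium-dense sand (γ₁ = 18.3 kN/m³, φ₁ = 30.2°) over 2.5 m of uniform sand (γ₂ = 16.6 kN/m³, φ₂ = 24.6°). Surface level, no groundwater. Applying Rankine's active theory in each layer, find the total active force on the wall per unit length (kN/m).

K_a1 = tan²(45°−30.2°/2) = 0.3307; K_a2 = tan²(45°−24.6°/2) = 0.4121.
Layer 1: σ at base = K_a1 γ₁ h₁ = 15.73 kPa; P₁ = ½×15.73×2.6 = 20.45.
Layer 2: σ_v at top = γ₁h₁ = 47.58; σ_h top = K_a2×47.58 = 19.61; σ_h base = K_a2×(47.58+16.6×2.5) = 36.71.
P₂ = ½(19.61+36.71)×2.5 = 70.41. Total P_a = 20.45+70.41 = 90.86 kN/m.

90.9 kN/m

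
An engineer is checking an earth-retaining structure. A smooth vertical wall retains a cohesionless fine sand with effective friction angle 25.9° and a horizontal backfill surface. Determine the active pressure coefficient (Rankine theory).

K_a = tan²(45° − φ/2) = tan²(32.05°) = 0.3920.

0.392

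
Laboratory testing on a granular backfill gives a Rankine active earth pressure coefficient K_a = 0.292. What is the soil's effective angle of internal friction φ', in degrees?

K_a = tan²(45° − φ/2) ⇒ 45° − φ/2 = arctan(√0.292) = 28.39°.
φ = 2(45° − 28.39°) = 33.23°.

33.2°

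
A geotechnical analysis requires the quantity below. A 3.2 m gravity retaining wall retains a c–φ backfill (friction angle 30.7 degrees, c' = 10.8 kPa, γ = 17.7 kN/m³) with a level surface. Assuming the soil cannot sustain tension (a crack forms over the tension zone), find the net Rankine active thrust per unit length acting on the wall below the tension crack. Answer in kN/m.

K_a = 0.3240; √K_a = 0.5692.
Tension-crack depth z_c = 2c/(γ√K_a) = 2×10.8/(17.7×0.5692) = 2.144 m.
σ_a at base = K_a γ H − 2c√K_a = 0.3240×17.7×3.2 − 2×10.8×0.5692 = 6.057 kPa.
P_a = ½ × 6.057 × (H − z_c) = 0.5×6.057×1.056 = 3.199 kN/m.

3.20 kN/m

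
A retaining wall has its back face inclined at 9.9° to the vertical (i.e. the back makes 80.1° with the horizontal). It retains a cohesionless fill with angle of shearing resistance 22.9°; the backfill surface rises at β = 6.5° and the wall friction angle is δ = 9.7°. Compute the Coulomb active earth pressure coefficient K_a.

0.528

K_a = sin²(α+φ) / [sin²α · sin(α−δ) · (1 + √{sin(φ+δ)sin(φ−β) / (sin(α−δ)sin(α+β))})²].
With α = 80.1°, φ = 22.9°, δ = 9.7°, β = 6.5°: K_a = 0.5282.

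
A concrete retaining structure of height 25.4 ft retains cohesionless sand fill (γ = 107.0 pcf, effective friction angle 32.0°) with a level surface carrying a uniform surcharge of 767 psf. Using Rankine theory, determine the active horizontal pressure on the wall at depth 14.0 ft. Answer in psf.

696 psf

K_a = (1 − sin φ)/(1 + sin φ) = 0.3073.
σ_v = γz + q = 107.0 × 14.0 + 767 = 2265 psf.
σ_h = K_a σ_v = 0.3073 × 2265 = 695.9 psf.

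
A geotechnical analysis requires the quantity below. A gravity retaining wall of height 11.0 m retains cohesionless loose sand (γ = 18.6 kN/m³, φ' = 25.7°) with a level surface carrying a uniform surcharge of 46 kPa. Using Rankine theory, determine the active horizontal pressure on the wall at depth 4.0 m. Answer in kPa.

47.6 kPa

K_a = (1 − sin φ)/(1 + sin φ) = 0.3950.
σ_v = γz + q = 18.6 × 4.0 + 46 = 120.4 kPa.
σ_h = K_a σ_v = 0.3950 × 120.4 = 47.56 kPa.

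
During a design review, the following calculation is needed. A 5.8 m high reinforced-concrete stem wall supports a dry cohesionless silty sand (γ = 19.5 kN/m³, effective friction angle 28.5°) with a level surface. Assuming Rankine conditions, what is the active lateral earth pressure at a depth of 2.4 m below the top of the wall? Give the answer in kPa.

K_a = (1 − sin φ)/(1 + sin φ) = 0.3540.
σ_h = K_a γ z = 0.3540 × 19.5 × 2.4 = 16.56 kPa.

16.6 kPa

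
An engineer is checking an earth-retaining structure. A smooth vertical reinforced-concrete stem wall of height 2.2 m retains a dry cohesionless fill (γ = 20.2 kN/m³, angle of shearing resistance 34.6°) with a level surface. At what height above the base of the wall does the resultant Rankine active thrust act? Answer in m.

K_a = 0.2756.
The pressure distribution is triangular, so the resultant acts at H/3 above the base = 2.2/3 = 0.7333 m.

0.733 m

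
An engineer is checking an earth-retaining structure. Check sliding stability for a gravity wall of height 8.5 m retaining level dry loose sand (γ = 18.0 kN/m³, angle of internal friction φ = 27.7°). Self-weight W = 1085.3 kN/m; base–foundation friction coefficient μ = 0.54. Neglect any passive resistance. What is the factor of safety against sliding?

K_a = tan²(45° − 27.7°/2) = 0.3653.
P_a = ½K_aγH² = 0.5×0.3653×18.0×8.5² = 237.6 kN/m, acting at H/3 = 2.833 m above the base.
FS_sliding = μW / P_a = 0.54×1085.3 / 237.6 = 2.467.

2.47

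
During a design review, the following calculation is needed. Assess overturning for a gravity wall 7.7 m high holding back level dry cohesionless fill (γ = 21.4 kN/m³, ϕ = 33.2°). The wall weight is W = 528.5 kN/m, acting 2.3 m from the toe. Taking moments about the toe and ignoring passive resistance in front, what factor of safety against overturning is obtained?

2.55

K_a = tan²(45° − 33.2°/2) = 0.2924.
P_a = ½K_aγH² = 0.5×0.2924×21.4×7.7² = 185.5 kN/m, acting at H/3 = 2.567 m above the base.
Overturning moment M_o = P_a × H/3 = 185.5 × 2.567 = 476.0.
Resisting moment M_r = W × 2.3 = 528.5 × 2.3 = 1216.
FS_overturning = M_r/M_o = 1216/476.0 = 2.553.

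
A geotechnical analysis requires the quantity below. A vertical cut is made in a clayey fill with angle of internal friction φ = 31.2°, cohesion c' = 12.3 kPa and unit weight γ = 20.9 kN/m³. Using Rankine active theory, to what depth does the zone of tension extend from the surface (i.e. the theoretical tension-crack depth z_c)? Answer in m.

2.09 m

K_a = tan²(45° − 31.2°/2) = 0.3175; √K_a = 0.5635.
The active pressure is zero where K_a γ z = 2c√K_a, so z_c = 2c/(γ√K_a) = 2×12.3/(20.9×0.5635) = 2.089 m.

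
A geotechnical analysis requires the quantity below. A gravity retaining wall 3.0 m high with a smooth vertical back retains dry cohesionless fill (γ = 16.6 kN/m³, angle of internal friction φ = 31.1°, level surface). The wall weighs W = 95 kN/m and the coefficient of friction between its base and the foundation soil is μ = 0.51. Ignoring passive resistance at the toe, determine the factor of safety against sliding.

K_a = tan²(45° − 31.1°/2) = 0.3188.
P_a = ½K_aγH² = 0.5×0.3188×16.6×3.0² = 23.81 kN/m, acting at H/3 = 1.000 m above the base.
FS_sliding = μW / P_a = 0.51×95 / 23.81 = 2.035.

2.03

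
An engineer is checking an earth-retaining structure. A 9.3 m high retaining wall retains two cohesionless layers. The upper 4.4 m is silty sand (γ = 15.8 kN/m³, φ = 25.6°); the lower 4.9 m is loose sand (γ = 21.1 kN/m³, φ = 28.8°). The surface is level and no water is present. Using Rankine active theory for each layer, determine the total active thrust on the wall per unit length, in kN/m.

K_a1 = tan²(45°−25.6°/2) = 0.3966; K_a2 = tan²(45°−28.8°/2) = 0.3498.
Layer 1: σ at base = K_a1 γ₁ h₁ = 27.57 kPa; P₁ = ½×27.57×4.4 = 60.65.
Layer 2: σ_v at top = γ₁h₁ = 69.52; σ_h top = K_a2×69.52 = 24.31; σ_h base = K_a2×(69.52+21.1×4.9) = 60.48.
P₂ = ½(24.31+60.48)×4.9 = 207.7. Total P_a = 60.65+207.7 = 268.4 kN/m.

268 kN/m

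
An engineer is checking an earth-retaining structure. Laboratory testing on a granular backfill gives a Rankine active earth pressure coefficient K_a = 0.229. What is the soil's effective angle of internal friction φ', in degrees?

38.9°

K_a = tan²(45° − φ/2) ⇒ 45° − φ/2 = arctan(√0.229) = 25.57°.
φ = 2(45° − 25.57°) = 38.85°.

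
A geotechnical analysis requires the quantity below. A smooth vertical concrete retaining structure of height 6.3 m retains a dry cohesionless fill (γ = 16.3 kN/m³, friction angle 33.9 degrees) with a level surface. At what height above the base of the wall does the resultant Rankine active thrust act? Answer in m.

K_a = 0.2839.
The pressure distribution is triangular, so the resultant acts at H/3 above the base = 6.3/3 = 2.100 m.

2.10 m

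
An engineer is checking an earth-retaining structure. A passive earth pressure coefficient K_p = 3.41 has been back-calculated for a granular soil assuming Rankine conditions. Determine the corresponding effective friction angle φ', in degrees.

K_p = (1+sin φ)/(1−sin φ) ⇒ sin φ = (K_p − 1)/(K_p + 1) = 0.5465.
φ = arcsin(0.5465) = 33.13°.

33.1°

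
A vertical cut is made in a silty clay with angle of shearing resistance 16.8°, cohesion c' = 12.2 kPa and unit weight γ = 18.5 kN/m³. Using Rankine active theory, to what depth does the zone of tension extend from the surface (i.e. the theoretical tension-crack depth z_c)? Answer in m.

K_a = tan²(45° − 16.8°/2) = 0.5516; √K_a = 0.7427.
The active pressure is zero where K_a γ z = 2c√K_a, so z_c = 2c/(γ√K_a) = 2×12.2/(18.5×0.7427) = 1.776 m.

1.78 m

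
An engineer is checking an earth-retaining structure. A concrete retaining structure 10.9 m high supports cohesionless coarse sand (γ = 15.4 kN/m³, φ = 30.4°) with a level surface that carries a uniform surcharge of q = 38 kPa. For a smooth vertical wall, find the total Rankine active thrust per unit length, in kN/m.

K_a = tan²(45° − φ/2) = 0.3280.
Soil triangle: ½ K_a γ H² = 0.5×0.3280×15.4×10.9² = 300.1 kN/m.
Surcharge rectangle: K_a q H = 0.3280×38×10.9 = 135.9 kN/m.
Total = 300.1 + 135.9 = 435.9 kN/m.

436 kN/m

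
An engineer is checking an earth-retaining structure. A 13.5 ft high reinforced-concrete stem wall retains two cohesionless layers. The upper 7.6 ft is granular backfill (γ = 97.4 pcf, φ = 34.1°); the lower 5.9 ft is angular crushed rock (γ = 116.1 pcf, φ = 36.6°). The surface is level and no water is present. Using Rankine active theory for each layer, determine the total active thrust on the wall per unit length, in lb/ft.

K_a1 = tan²(45°−34.1°/2) = 0.2815; K_a2 = tan²(45°−36.6°/2) = 0.2530.
Layer 1: σ at base = K_a1 γ₁ h₁ = 208.4 psf; P₁ = ½×208.4×7.6 = 791.9.
Layer 2: σ_v at top = γ₁h₁ = 740.2; σ_h top = K_a2×740.2 = 187.2; σ_h base = K_a2×(740.2+116.1×5.9) = 360.5.
P₂ = ½(187.2+360.5)×5.9 = 1616. Total P_a = 791.9+1616 = 2408 lb/ft.

2410 lb/ft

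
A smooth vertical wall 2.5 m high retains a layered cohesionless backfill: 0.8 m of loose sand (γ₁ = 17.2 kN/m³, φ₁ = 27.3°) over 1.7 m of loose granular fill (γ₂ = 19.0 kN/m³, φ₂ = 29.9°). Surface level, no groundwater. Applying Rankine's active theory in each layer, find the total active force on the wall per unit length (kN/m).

K_a1 = tan²(45°−27.3°/2) = 0.3711; K_a2 = tan²(45°−29.9°/2) = 0.3347.
Layer 1: σ at base = K_a1 γ₁ h₁ = 5.107 kPa; P₁ = ½×5.107×0.8 = 2.043.
Layer 2: σ_v at top = γ₁h₁ = 13.76; σ_h top = K_a2×13.76 = 4.605; σ_h base = K_a2×(13.76+19.0×1.7) = 15.42.
P₂ = ½(4.605+15.42)×1.7 = 17.02. Total P_a = 2.043+17.02 = 19.06 kN/m.

19.1 kN/m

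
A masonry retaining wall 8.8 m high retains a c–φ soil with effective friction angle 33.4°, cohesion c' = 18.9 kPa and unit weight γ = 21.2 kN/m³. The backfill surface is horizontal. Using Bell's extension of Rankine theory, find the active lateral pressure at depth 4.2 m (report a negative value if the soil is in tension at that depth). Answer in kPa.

5.46 kPa

K_a = (1 − sin φ)/(1 + sin φ) = 0.2899.
σ_a = K_a γ z − 2c√K_a = 0.2899×21.2×4.2 − 2×18.9×0.5384 = 5.461 kPa.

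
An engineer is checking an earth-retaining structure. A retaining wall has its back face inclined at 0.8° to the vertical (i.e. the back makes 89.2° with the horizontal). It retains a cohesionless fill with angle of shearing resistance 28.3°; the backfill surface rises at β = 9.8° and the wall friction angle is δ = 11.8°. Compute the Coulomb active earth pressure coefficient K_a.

0.378

K_a = sin²(α+φ) / [sin²α · sin(α−δ) · (1 + √{sin(φ+δ)sin(φ−β) / (sin(α−δ)sin(α+β))})²].
With α = 89.2°, φ = 28.3°, δ = 11.8°, β = 9.8°: K_a = 0.3780.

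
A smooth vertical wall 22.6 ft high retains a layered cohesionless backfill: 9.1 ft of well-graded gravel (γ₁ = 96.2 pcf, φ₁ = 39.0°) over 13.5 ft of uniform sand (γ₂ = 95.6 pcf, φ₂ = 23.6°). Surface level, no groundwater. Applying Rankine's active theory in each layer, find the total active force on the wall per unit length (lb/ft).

9700 lb/ft

K_a1 = tan²(45°−39.0°/2) = 0.2275; K_a2 = tan²(45°−23.6°/2) = 0.4282.
Layer 1: σ at base = K_a1 γ₁ h₁ = 199.2 psf; P₁ = ½×199.2×9.1 = 906.2.
Layer 2: σ_v at top = γ₁h₁ = 875.4; σ_h top = K_a2×875.4 = 374.9; σ_h base = K_a2×(875.4+95.6×13.5) = 927.5.
P₂ = ½(374.9+927.5)×13.5 = 8791. Total P_a = 906.2+8791 = 9697 lb/ft.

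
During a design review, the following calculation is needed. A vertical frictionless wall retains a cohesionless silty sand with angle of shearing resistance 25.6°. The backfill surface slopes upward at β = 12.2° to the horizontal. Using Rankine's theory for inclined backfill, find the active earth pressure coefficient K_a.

0.433

K_a = cos β · (cos β − √(cos²β − cos²φ)) / (cos β + √(cos²β − cos²φ)).
cos β = 0.9774, cos φ = 0.9018, √(cos²β − cos²φ) = 0.3769.
K_a = 0.9774 × (0.9774 − 0.3769)/(0.9774 + 0.3769) = 0.4334.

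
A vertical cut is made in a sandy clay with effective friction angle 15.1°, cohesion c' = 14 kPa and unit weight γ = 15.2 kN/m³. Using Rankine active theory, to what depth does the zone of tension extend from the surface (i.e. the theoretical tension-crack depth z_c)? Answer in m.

K_a = tan²(45° − 15.1°/2) = 0.5867; √K_a = 0.7659.
The active pressure is zero where K_a γ z = 2c√K_a, so z_c = 2c/(γ√K_a) = 2×14/(15.2×0.7659) = 2.405 m.

2.41 m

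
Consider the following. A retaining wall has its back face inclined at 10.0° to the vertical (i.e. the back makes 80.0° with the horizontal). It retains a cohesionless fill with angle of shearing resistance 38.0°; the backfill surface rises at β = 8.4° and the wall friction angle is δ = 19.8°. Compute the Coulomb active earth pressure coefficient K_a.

K_a = sin²(α+φ) / [sin²α · sin(α−δ) · (1 + √{sin(φ+δ)sin(φ−β) / (sin(α−δ)sin(α+β))})²].
With α = 80.0°, φ = 38.0°, δ = 19.8°, β = 8.4°: K_a = 0.3227.

0.323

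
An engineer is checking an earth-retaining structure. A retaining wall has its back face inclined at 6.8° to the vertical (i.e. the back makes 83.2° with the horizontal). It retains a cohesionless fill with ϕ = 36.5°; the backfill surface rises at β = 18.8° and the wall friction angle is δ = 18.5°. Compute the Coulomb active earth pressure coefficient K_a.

0.361

K_a = sin²(α+φ) / [sin²α · sin(α−δ) · (1 + √{sin(φ+δ)sin(φ−β) / (sin(α−δ)sin(α+β))})²].
With α = 83.2°, φ = 36.5°, δ = 18.5°, β = 18.8°: K_a = 0.3613.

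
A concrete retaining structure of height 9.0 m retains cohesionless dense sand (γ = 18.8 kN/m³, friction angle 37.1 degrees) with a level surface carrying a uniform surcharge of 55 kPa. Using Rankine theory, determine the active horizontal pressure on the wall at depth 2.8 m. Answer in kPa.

K_a = (1 − sin φ)/(1 + sin φ) = 0.2475.
σ_v = γz + q = 18.8 × 2.8 + 55 = 107.6 kPa.
σ_h = K_a σ_v = 0.2475 × 107.6 = 26.64 kPa.

26.6 kPa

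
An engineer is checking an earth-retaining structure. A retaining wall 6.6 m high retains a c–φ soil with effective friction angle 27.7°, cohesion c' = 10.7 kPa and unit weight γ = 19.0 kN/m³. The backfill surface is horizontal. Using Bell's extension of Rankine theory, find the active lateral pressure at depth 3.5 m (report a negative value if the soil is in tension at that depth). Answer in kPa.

K_a = (1 − sin φ)/(1 + sin φ) = 0.3653.
σ_a = K_a γ z − 2c√K_a = 0.3653×19.0×3.5 − 2×10.7×0.6044 = 11.36 kPa.

11.4 kPa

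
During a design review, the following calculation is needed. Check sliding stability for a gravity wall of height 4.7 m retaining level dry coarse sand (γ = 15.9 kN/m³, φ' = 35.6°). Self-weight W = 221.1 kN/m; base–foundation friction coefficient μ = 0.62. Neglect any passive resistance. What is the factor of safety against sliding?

K_a = tan²(45° − 35.6°/2) = 0.2641.
P_a = ½K_aγH² = 0.5×0.2641×15.9×4.7² = 46.38 kN/m, acting at H/3 = 1.567 m above the base.
FS_sliding = μW / P_a = 0.62×221.1 / 46.38 = 2.955.

2.96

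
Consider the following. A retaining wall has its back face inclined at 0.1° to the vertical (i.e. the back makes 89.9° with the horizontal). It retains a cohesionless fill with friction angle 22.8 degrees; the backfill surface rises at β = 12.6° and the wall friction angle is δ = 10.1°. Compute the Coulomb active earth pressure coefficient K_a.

K_a = sin²(α+φ) / [sin²α · sin(α−δ) · (1 + √{sin(φ+δ)sin(φ−β) / (sin(α−δ)sin(α+β))})²].
With α = 89.9°, φ = 22.8°, δ = 10.1°, β = 12.6°: K_a = 0.4990.

0.499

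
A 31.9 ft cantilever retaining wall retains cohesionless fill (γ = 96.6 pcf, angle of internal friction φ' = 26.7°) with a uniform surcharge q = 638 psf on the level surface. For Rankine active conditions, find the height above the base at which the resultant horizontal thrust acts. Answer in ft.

12.2 ft

K_a = 0.3800.
Triangular part P₁ = ½K_aγH² = 18680 at H/3 = 10.63 ft; rectangular part P₂ = K_a q H = 7733 at H/2 = 15.95 ft.
ȳ = (P₁·10.63 + P₂·15.95)/(P₁+P₂) = 12.19 ft.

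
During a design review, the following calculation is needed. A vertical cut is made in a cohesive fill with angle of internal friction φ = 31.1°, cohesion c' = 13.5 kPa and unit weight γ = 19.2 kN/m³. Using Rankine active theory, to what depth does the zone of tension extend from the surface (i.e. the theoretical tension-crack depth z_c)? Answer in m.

K_a = tan²(45° − 31.1°/2) = 0.3188; √K_a = 0.5646.
The active pressure is zero where K_a γ z = 2c√K_a, so z_c = 2c/(γ√K_a) = 2×13.5/(19.2×0.5646) = 2.491 m.

2.49 m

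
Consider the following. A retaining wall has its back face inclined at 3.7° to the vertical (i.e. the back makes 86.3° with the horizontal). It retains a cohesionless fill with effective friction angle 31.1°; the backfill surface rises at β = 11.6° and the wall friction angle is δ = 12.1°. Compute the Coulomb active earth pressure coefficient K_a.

0.371

K_a = sin²(α+φ) / [sin²α · sin(α−δ) · (1 + √{sin(φ+δ)sin(φ−β) / (sin(α−δ)sin(α+β))})²].
With α = 86.3°, φ = 31.1°, δ = 12.1°, β = 11.6°: K_a = 0.3707.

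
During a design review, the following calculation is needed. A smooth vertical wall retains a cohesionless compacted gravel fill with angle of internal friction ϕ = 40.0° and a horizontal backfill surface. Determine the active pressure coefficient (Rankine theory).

K_a = (1 − sin φ)/(1 + sin φ) = (1 − sin 40.0°)/(1 + sin 40.0°) = 0.2174.

0.217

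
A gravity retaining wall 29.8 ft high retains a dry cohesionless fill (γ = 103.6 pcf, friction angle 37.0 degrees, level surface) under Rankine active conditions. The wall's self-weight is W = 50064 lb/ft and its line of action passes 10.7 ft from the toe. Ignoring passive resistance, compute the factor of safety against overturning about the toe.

K_a = tan²(45° − 37.0°/2) = 0.2486.
P_a = ½K_aγH² = 0.5×0.2486×103.6×29.8² = 11430 lb/ft, acting at H/3 = 9.933 ft above the base.
Overturning moment M_o = P_a × H/3 = 11430 × 9.933 = 113600.
Resisting moment M_r = W × 10.7 = 50064 × 10.7 = 535700.
FS_overturning = M_r/M_o = 535700/113600 = 4.716.

4.72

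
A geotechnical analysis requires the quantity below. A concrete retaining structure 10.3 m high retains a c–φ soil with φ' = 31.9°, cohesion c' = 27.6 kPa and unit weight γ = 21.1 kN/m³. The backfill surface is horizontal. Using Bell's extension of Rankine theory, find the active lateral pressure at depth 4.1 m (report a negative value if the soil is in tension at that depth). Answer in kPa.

K_a = (1 − sin φ)/(1 + sin φ) = 0.3085.
σ_a = K_a γ z − 2c√K_a = 0.3085×21.1×4.1 − 2×27.6×0.5555 = -3.970 kPa.

-3.97 kPa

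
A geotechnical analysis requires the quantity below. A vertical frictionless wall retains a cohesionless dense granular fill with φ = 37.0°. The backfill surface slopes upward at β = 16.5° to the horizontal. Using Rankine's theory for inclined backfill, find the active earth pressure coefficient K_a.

K_a = cos β · (cos β − √(cos²β − cos²φ)) / (cos β + √(cos²β − cos²φ)).
cos β = 0.9588, cos φ = 0.7986, √(cos²β − cos²φ) = 0.5306.
K_a = 0.9588 × (0.9588 − 0.5306)/(0.9588 + 0.5306) = 0.2757.

0.276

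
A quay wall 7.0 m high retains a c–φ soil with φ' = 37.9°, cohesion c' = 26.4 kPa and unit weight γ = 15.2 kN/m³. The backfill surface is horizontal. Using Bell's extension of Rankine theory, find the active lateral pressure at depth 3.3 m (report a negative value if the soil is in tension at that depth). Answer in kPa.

-13.8 kPa

K_a = (1 − sin φ)/(1 + sin φ) = 0.2389.
σ_a = K_a γ z − 2c√K_a = 0.2389×15.2×3.3 − 2×26.4×0.4888 = -13.82 kPa.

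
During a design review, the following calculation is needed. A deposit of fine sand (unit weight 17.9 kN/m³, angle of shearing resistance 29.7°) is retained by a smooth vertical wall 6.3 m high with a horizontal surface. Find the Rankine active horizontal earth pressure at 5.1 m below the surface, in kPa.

K_a = (1 − sin φ)/(1 + sin φ) = 0.3374.
σ_h = K_a γ z = 0.3374 × 17.9 × 5.1 = 30.80 kPa.

30.8 kPa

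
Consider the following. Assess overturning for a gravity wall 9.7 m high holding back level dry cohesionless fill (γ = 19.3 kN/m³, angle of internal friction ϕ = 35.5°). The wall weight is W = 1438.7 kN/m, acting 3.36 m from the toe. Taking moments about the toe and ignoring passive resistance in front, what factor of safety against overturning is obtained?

K_a = tan²(45° − 35.5°/2) = 0.2653.
P_a = ½K_aγH² = 0.5×0.2653×19.3×9.7² = 240.8 kN/m, acting at H/3 = 3.233 m above the base.
Overturning moment M_o = P_a × H/3 = 240.8 × 3.233 = 778.7.
Resisting moment M_r = W × 3.36 = 1438.7 × 3.36 = 4834.
FS_overturning = M_r/M_o = 4834/778.7 = 6.207.

6.21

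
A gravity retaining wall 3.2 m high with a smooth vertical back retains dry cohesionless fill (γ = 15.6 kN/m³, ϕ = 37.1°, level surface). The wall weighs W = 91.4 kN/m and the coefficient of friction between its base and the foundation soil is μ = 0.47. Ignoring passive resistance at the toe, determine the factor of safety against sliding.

K_a = tan²(45° − 37.1°/2) = 0.2475.
P_a = ½K_aγH² = 0.5×0.2475×15.6×3.2² = 19.77 kN/m, acting at H/3 = 1.067 m above the base.
FS_sliding = μW / P_a = 0.47×91.4 / 19.77 = 2.173.

2.17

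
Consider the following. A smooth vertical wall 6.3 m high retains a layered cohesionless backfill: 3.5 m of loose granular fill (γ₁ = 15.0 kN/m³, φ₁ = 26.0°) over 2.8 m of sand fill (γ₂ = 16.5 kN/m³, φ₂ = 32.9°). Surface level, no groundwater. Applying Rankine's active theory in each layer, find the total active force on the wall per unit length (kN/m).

K_a1 = tan²(45°−26.0°/2) = 0.3905; K_a2 = tan²(45°−32.9°/2) = 0.2960.
Layer 1: σ at base = K_a1 γ₁ h₁ = 20.50 kPa; P₁ = ½×20.50×3.5 = 35.87.
Layer 2: σ_v at top = γ₁h₁ = 52.50; σ_h top = K_a2×52.50 = 15.54; σ_h base = K_a2×(52.50+16.5×2.8) = 29.22.
P₂ = ½(15.54+29.22)×2.8 = 62.66. Total P_a = 35.87+62.66 = 98.54 kN/m.

98.5 kN/m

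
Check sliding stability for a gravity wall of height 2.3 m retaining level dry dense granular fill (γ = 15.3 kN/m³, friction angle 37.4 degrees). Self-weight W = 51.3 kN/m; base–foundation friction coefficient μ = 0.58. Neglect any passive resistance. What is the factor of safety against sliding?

3.01

K_a = tan²(45° − 37.4°/2) = 0.2443.
P_a = ½K_aγH² = 0.5×0.2443×15.3×2.3² = 9.885 kN/m, acting at H/3 = 0.7667 m above the base.
FS_sliding = μW / P_a = 0.58×51.3 / 9.885 = 3.010.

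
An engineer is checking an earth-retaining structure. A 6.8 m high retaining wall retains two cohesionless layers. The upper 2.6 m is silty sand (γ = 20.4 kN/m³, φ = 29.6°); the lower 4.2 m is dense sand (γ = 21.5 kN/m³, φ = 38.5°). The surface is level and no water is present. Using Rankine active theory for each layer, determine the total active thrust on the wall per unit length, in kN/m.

119 kN/m

K_a1 = tan²(45°−29.6°/2) = 0.3387; K_a2 = tan²(45°−38.5°/2) = 0.2327.
Layer 1: σ at base = K_a1 γ₁ h₁ = 17.97 kPa; P₁ = ½×17.97×2.6 = 23.36.
Layer 2: σ_v at top = γ₁h₁ = 53.04; σ_h top = K_a2×53.04 = 12.34; σ_h base = K_a2×(53.04+21.5×4.2) = 33.35.
P₂ = ½(12.34+33.35)×4.2 = 95.95. Total P_a = 23.36+95.95 = 119.3 kN/m.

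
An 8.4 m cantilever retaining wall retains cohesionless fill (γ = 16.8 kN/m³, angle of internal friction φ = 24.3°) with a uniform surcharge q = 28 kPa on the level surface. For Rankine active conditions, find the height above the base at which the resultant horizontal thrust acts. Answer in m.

K_a = 0.4169.
Triangular part P₁ = ½K_aγH² = 247.1 at H/3 = 2.800 m; rectangular part P₂ = K_a q H = 98.06 at H/2 = 4.200 m.
ȳ = (P₁·2.800 + P₂·4.200)/(P₁+P₂) = 3.198 m.

3.20 m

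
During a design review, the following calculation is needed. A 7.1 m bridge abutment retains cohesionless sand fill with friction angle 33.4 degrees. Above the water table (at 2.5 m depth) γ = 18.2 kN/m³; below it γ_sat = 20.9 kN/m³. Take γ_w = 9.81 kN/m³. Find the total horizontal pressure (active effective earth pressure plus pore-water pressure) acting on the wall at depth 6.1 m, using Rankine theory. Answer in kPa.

K_a = (1 − sin φ)/(1 + sin φ) = 0.2899.
γ' = 20.9 − 9.81 = 11.09 kN/m³.
Effective vertical stress at 6.1 m: σ'_v = 18.2×2.5 + 11.09×3.60 = 85.42 kPa.
σ'_h = K_a σ'_v = 0.2899 × 85.42 = 24.77 kPa; u = γ_w × 3.60 = 35.32 kPa.
Total σ_h = 24.77 + 35.32 = 60.08 kPa.

60.1 kPa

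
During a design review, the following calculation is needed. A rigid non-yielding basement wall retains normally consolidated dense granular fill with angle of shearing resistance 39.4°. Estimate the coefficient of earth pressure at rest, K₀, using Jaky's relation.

K₀ = 1 − sin φ' = 1 − sin 39.4° = 0.3653.

0.365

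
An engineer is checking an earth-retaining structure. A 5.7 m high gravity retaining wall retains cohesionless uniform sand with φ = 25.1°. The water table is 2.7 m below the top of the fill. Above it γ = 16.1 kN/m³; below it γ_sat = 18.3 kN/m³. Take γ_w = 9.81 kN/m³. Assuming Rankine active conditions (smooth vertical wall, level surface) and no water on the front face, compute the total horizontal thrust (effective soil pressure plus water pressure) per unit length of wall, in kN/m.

136 kN/m

K_a = tan²(45° − φ/2) = 0.4043.
γ' = 18.3 − 9.81 = 8.490 kN/m³. Depth below WT = 3.0 m.
σ'_h at WT = K_a γ d_w = 17.57 kPa; at base = 17.57 + K_a γ' × 3.0 = 27.87 kPa.
P₁ (0–2.7 m) = ½×17.57×2.7 = 23.73. P₂ (2.7–5.7 m) = ½(17.57+27.87)×3.0 = 68.17.
P_w = ½ γ_w h₂² = 0.5×9.81×3.0² = 44.14. Total = 23.73+68.17+44.14 = 136.0 kN/m.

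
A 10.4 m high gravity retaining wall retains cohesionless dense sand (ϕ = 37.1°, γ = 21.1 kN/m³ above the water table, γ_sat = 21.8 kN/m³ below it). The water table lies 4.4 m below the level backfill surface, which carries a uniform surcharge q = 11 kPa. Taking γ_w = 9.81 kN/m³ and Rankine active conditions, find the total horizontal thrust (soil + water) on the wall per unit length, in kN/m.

447 kN/m

K_a = tan²(45° − φ/2) = 0.2475.
γ' = 21.8 − 9.81 = 11.99 kN/m³. h₂ = H − d_w = 6.0 m.
σ'_h: at surface K_a·q = 2.722; at WT K_a(q+γd_w) = 25.70; at base K_a(q+γd_w+γ'h₂) = 43.51 kPa.
P₁ = ½(2.722+25.70)×4.4 = 62.53; P₂ = ½(25.70+43.51)×6.0 = 207.6; P_w = ½γ_w h₂² = 176.6.
Total = 62.53+207.6+176.6 = 446.7 kN/m.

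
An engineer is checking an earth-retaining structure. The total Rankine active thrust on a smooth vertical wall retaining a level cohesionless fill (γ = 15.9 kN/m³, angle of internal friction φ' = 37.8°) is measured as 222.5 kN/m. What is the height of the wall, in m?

10.8 m

K_a = 0.2400. P_a = ½ K_a γ H² ⇒ H = √(2P_a/(K_a γ)).
H = √(2×222.5/(0.2400×15.9)) = 10.80 m.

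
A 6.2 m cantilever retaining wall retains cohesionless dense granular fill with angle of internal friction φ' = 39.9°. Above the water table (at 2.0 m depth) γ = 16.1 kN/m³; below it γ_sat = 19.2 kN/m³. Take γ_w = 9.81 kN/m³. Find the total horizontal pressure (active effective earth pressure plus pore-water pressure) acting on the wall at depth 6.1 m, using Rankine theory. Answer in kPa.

55.7 kPa

K_a = (1 − sin φ)/(1 + sin φ) = 0.2184.
γ' = 19.2 − 9.81 = 9.390 kN/m³.
Effective vertical stress at 6.1 m: σ'_v = 16.1×2.0 + 9.390×4.10 = 70.70 kPa.
σ'_h = K_a σ'_v = 0.2184 × 70.70 = 15.44 kPa; u = γ_w × 4.10 = 40.22 kPa.
Total σ_h = 15.44 + 40.22 = 55.66 kPa.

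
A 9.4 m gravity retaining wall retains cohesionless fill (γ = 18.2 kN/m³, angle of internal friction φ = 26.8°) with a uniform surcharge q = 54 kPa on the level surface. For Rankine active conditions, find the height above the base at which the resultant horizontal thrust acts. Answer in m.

K_a = 0.3785.
Triangular part P₁ = ½K_aγH² = 304.3 at H/3 = 3.133 m; rectangular part P₂ = K_a q H = 192.1 at H/2 = 4.700 m.
ȳ = (P₁·3.133 + P₂·4.700)/(P₁+P₂) = 3.740 m.

3.74 m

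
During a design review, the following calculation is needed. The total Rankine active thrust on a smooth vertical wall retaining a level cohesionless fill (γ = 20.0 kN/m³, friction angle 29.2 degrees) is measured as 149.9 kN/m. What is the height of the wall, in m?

K_a = 0.3442. P_a = ½ K_a γ H² ⇒ H = √(2P_a/(K_a γ)).
H = √(2×149.9/(0.3442×20.0)) = 6.599 m.

6.60 m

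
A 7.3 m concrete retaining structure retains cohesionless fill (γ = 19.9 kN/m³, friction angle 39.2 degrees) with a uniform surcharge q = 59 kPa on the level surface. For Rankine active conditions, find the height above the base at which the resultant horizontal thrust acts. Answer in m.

K_a = 0.2255.
Triangular part P₁ = ½K_aγH² = 119.6 at H/3 = 2.433 m; rectangular part P₂ = K_a q H = 97.11 at H/2 = 3.650 m.
ȳ = (P₁·2.433 + P₂·3.650)/(P₁+P₂) = 2.979 m.

2.98 m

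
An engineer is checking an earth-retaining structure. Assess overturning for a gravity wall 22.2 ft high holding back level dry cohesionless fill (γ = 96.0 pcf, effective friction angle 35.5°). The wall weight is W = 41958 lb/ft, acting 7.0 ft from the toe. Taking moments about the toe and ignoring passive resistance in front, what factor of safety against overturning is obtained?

K_a = tan²(45° − 35.5°/2) = 0.2653.
P_a = ½K_aγH² = 0.5×0.2653×96.0×22.2² = 6275 lb/ft, acting at H/3 = 7.400 ft above the base.
Overturning moment M_o = P_a × H/3 = 6275 × 7.400 = 46440.
Resisting moment M_r = W × 7.0 = 41958 × 7.0 = 293700.
FS_overturning = M_r/M_o = 293700/46440 = 6.325.

6.33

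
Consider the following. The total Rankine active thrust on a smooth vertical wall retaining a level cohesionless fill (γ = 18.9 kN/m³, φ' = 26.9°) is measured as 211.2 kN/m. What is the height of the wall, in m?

7.70 m

K_a = 0.3770. P_a = ½ K_a γ H² ⇒ H = √(2P_a/(K_a γ)).
H = √(2×211.2/(0.3770×18.9)) = 7.699 m.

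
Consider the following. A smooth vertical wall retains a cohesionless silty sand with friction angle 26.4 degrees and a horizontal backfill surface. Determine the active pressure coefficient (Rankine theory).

K_a = tan²(45° − φ/2) = tan²(31.80°) = 0.3844.

0.384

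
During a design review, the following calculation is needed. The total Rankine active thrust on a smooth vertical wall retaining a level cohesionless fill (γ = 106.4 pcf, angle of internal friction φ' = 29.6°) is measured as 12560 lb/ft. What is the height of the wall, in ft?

K_a = 0.3387. P_a = ½ K_a γ H² ⇒ H = √(2P_a/(K_a γ)).
H = √(2×12560/(0.3387×106.4)) = 26.40 ft.

26.4 ft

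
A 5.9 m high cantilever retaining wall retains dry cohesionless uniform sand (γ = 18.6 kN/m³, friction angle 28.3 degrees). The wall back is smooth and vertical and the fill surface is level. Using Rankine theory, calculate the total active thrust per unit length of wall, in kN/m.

115 kN/m

K_a = tan²(45° − φ/2) = 0.3568.
P_a = ½ K_a γ H² = 0.5 × 0.3568 × 18.6 × 5.9² = 115.5 kN/m.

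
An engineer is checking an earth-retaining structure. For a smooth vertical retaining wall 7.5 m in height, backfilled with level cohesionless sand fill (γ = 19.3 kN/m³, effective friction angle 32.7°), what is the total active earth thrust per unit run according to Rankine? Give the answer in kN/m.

162 kN/m

K_a = tan²(45° − φ/2) = 0.2985.
P_a = ½ K_a γ H² = 0.5 × 0.2985 × 19.3 × 7.5² = 162.0 kN/m.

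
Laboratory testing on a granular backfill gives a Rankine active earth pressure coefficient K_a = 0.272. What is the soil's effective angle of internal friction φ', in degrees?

K_a = tan²(45° − φ/2) ⇒ 45° − φ/2 = arctan(√0.272) = 27.54°.
φ = 2(45° − 27.54°) = 34.91°.

34.9°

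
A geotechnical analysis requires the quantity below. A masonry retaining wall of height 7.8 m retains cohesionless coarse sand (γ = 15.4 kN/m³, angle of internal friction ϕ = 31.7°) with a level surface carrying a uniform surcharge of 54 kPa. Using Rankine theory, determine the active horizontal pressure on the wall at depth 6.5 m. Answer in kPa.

K_a = (1 − sin φ)/(1 + sin φ) = 0.3111.
σ_v = γz + q = 15.4 × 6.5 + 54 = 154.1 kPa.
σ_h = K_a σ_v = 0.3111 × 154.1 = 47.94 kPa.

47.9 kPa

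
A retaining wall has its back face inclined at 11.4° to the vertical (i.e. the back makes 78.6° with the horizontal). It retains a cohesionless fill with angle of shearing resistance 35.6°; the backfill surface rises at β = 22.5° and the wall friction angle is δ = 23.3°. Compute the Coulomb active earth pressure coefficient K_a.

K_a = sin²(α+φ) / [sin²α · sin(α−δ) · (1 + √{sin(φ+δ)sin(φ−β) / (sin(α−δ)sin(α+β))})²].
With α = 78.6°, φ = 35.6°, δ = 23.3°, β = 22.5°: K_a = 0.4740.

0.474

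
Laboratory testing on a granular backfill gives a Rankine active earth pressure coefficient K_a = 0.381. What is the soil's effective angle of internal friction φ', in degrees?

K_a = tan²(45° − φ/2) ⇒ 45° − φ/2 = arctan(√0.381) = 31.69°.
φ = 2(45° − 31.69°) = 26.63°.

26.6°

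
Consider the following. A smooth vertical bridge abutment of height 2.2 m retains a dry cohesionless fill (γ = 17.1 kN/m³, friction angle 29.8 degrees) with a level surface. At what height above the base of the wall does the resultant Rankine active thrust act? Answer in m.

0.733 m

K_a = 0.3360.
The pressure distribution is triangular, so the resultant acts at H/3 above the base = 2.2/3 = 0.7333 m.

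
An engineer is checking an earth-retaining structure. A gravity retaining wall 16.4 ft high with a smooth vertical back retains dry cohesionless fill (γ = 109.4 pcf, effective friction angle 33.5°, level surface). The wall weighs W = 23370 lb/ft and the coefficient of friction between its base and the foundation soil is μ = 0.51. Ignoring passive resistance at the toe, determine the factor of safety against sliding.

2.81

K_a = tan²(45° − 33.5°/2) = 0.2887.
P_a = ½K_aγH² = 0.5×0.2887×109.4×16.4² = 4248 lb/ft, acting at H/3 = 5.467 ft above the base.
FS_sliding = μW / P_a = 0.51×23370 / 4248 = 2.806.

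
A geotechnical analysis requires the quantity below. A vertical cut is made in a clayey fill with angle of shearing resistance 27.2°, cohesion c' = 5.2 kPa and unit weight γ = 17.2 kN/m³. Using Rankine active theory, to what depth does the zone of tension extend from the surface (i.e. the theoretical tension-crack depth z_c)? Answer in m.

K_a = tan²(45° − 27.2°/2) = 0.3726; √K_a = 0.6104.
The active pressure is zero where K_a γ z = 2c√K_a, so z_c = 2c/(γ√K_a) = 2×5.2/(17.2×0.6104) = 0.9906 m.

0.991 m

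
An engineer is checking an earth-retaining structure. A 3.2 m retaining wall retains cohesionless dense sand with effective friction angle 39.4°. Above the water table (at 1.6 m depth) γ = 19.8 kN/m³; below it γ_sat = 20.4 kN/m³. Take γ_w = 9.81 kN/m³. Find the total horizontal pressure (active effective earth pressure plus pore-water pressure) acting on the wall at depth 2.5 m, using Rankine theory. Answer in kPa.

18.0 kPa

K_a = (1 − sin φ)/(1 + sin φ) = 0.2234.
γ' = 20.4 − 9.81 = 10.59 kN/m³.
Effective vertical stress at 2.5 m: σ'_v = 19.8×1.6 + 10.59×0.900 = 41.21 kPa.
σ'_h = K_a σ'_v = 0.2234 × 41.21 = 9.208 kPa; u = γ_w × 0.900 = 8.829 kPa.
Total σ_h = 9.208 + 8.829 = 18.04 kPa.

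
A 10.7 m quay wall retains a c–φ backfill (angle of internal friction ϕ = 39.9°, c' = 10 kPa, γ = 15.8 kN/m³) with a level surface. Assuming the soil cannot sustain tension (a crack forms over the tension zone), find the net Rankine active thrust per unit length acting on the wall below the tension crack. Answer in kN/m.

110 kN/m

K_a = 0.2184; √K_a = 0.4674.
Tension-crack depth z_c = 2c/(γ√K_a) = 2×10/(15.8×0.4674) = 2.708 m.
σ_a at base = K_a γ H − 2c√K_a = 0.2184×15.8×10.7 − 2×10×0.4674 = 27.58 kPa.
P_a = ½ × 27.58 × (H − z_c) = 0.5×27.58×7.992 = 110.2 kN/m.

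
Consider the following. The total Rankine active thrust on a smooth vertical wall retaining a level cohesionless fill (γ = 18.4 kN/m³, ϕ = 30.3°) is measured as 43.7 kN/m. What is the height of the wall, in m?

K_a = 0.3293. P_a = ½ K_a γ H² ⇒ H = √(2P_a/(K_a γ)).
H = √(2×43.7/(0.3293×18.4)) = 3.798 m.

3.80 m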